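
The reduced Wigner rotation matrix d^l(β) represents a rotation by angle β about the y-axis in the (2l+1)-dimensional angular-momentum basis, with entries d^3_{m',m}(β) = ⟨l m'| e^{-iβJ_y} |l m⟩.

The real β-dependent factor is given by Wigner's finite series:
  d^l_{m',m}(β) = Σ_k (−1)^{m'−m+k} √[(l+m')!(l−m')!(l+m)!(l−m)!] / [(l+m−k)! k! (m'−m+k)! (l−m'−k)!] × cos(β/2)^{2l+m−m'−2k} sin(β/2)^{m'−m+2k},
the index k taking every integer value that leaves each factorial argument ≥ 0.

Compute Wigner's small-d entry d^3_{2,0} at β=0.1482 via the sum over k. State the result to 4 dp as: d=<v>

d=0.0295

d^3_{2,0}(β=0.1482) via Wigner's sum:
With c≡cos(β/2)=0.997256 and s≡sin(β/2)=0.074032, N=[120·1·6·6]^{1/2}=65.726707
k∈{0,1} keeps every argument non-negative
  k=0: (−1)^2·65.7267/(12)·0.9973^4·0.0740^2 = +0.029691
  k=1: (−1)^3·65.7267/(12)·0.9973^2·0.0740^4 = -0.000164
d^3_{2,0}(0.1482) = +0.029691 -0.000164 = +0.029528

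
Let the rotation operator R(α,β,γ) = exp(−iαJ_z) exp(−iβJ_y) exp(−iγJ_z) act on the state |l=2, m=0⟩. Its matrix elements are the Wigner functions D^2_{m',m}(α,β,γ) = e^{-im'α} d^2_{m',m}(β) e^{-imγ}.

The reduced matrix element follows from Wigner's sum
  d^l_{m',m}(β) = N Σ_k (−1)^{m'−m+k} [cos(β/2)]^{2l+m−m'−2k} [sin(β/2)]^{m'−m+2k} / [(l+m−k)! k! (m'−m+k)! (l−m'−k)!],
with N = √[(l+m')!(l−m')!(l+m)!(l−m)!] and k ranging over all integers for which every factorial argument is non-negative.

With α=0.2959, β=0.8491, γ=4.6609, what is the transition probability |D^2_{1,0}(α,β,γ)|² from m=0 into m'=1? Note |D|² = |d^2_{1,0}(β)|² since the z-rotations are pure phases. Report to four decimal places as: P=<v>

P=0.3689

D^2_{1,0}(0.2959,0.8491,4.6609) = e^{-i·1·0.2959}·d^2_{1,0}(0.8491)·e^{-i·0·4.6609}. Compute d first:
c=cos(0.8491/2)=0.911224, s=sin(0.8491/2)=0.411911; N=√[6·1·2·2]=4.898979
k∈{0,1} keeps every argument non-negative
  k=0: (−1)^1·4.8990/(2)·0.9112^3·0.4119^1 = -0.763404
  k=1: (−1)^2·4.8990/(2)·0.9112^1·0.4119^3 = +0.155995
d^2_{1,0}(0.8491) = -0.763404 +0.155995 = -0.607409
|D^2_{1,0}|² = |d^2_{1,0}(β)|² = (-0.607409)² = 0.368946 (the z-rotation phases have unit modulus)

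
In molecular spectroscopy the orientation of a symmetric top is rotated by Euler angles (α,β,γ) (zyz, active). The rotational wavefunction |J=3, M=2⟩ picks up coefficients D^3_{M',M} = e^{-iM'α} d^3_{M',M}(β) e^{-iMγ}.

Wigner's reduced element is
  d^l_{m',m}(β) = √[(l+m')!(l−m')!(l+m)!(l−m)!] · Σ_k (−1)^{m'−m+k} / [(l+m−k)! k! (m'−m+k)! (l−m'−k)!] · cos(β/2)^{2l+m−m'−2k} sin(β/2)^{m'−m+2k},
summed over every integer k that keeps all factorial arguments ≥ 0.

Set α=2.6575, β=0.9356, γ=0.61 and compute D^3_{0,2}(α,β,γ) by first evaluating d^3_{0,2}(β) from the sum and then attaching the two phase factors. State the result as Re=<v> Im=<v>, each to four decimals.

First d^3_{0,2}(β=0.9356), then the phase factors e^{-i(0)α} and e^{-i(2)γ}:
With c≡cos(β/2)=0.892562 and s≡sin(β/2)=0.450924, N=[6·6·120·1]^{1/2}=65.726707
Admissible k: 2..3 (factorial args all ≥0)
  k=2: (−1)^0·65.7267/(12)·0.8926^4·0.4509^2 = +0.706840
  k=3: (−1)^1·65.7267/(12)·0.8926^2·0.4509^4 = -0.180406
d^3_{0,2}(0.9356) = +0.706840 -0.180406 = +0.526435
D = (+1.000000+0.000000i)·(+0.526435)·(+0.343646-0.939099i) = +0.180907-0.494374i

Re=0.1809 Im=-0.4944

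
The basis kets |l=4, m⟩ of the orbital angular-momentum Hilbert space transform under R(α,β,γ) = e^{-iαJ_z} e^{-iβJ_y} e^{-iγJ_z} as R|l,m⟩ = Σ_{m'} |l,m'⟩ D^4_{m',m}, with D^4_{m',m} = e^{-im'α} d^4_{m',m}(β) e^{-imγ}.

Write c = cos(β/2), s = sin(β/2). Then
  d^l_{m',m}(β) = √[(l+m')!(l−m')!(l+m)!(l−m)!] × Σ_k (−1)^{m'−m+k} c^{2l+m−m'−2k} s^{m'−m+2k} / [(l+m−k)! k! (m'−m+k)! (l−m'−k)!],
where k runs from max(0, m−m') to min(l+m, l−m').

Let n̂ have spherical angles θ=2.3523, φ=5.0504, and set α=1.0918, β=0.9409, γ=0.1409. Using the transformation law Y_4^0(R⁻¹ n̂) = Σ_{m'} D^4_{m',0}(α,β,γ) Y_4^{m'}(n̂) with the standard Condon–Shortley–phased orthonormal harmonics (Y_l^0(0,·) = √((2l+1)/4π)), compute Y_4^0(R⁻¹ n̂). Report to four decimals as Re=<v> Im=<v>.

Need the full column D^4_{m',0} for m'=−4..4 at α=1.0918, β=0.9409, γ=0.1409.
cos(β/2)=0.891364, sin(β/2)=0.453287
d^4_{-4,0}: single k=4 term ⇒ +0.222979;  D = -0.075451-0.209826i
d^4_{-3,0}: k∈[3..4] ⇒ +0.620100 -0.160361 = +0.459739;  D = -0.455629-0.061333i
d^4_{-2,0}: k∈[2..4] ⇒ +0.977688 -0.674227 +0.065384 = +0.368846;  D = -0.212147+0.301730i
d^4_{-1,0}: k∈[1..4] ⇒ +0.906308 -1.406254 +0.363664 -0.015674 = -0.151956;  D = -0.070035-0.134855i
d^4_{0,0}: k∈[0..4] ⇒ +0.398513 -1.648918 +0.959441 -0.110274 +0.001782 = -0.399456;  D = -0.399456+0.000000i
d^4_{1,0}: k∈[0..3] ⇒ -0.906308 +1.406254 -0.363664 +0.015674 = +0.151956;  D = +0.070035-0.134855i
d^4_{2,0}: k∈[0..2] ⇒ +0.977688 -0.674227 +0.065384 = +0.368846;  D = -0.212147-0.301730i
d^4_{3,0}: k∈[0..1] ⇒ -0.620100 +0.160361 = -0.459739;  D = +0.455629-0.061333i
d^4_{4,0}: single k=0 term ⇒ +0.222979;  D = -0.075451+0.209826i
Y_4^{m'}(θ=2.3523,φ=5.0504) and Σ D·Y over m':
  (-0.0755-0.2098i)·(+0.0244-0.1097i)  (-0.4556-0.0613i)·(+0.2677+0.1666i)  (-0.2121+0.3017i)·(-0.3251+0.2608i)  (-0.0700-0.1349i)·(-0.0371-0.1055i)  (-0.3995+0.0000i)·(-0.3458+0.0000i)  (+0.0700-0.1349i)·(+0.0371-0.1055i)  (-0.2121-0.3017i)·(-0.3251-0.2608i)  (+0.4556-0.0613i)·(-0.2677+0.1666i)  (-0.0755+0.2098i)·(+0.0244+0.1097i)
Y_4^0(R⁻¹ n̂) = -0.177779+0.000000i

Re=-0.1778 Im=0.0000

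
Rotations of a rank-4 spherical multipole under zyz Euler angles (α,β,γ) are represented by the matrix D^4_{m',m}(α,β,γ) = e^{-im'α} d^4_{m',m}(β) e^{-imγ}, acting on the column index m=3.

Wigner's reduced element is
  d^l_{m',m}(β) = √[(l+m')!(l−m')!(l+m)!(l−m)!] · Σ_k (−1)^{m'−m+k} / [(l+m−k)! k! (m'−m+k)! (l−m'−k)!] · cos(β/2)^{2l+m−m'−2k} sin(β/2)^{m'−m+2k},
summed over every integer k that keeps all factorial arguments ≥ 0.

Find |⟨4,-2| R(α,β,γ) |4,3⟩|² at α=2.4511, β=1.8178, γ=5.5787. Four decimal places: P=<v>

P=0.1288

First d^4_{-2,3}(β=1.8178), then the phase factors e^{-i(-2)α} and e^{-i(3)γ}:
Half-angle: c=0.614614, s=0.788828. N=√(2·720·5040·1)=2693.993318
The bounds max(0,m−m')=5 and min(l+m,l−m')=6 give 2 terms
  k=5: (−1)^0·2693.9933/(240)·0.6146^3·0.7888^5 = +0.795984
  k=6: (−1)^1·2693.9933/(720)·0.6146^1·0.7888^7 = -0.437062
d^4_{-2,3}(1.8178) = +0.795984 -0.437062 = +0.358922
|D^4_{-2,3}|² = |d^4_{-2,3}(β)|² = (+0.358922)² = 0.128825 (the z-rotation phases have unit modulus)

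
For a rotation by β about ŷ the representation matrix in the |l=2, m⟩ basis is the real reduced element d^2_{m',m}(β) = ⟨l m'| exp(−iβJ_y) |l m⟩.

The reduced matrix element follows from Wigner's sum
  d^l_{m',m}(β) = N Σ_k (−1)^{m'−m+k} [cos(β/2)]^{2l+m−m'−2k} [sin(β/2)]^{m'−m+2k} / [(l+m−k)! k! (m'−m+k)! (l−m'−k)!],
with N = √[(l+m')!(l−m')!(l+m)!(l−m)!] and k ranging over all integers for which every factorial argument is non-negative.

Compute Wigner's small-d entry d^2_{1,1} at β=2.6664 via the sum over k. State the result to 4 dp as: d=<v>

d^2_{1,1}(β=2.6664) via Wigner's sum:
c=cos(2.6664/2)=0.235367, s=sin(2.6664/2)=0.971907; N=√[6·1·6·1]=6.000000
k: max(0,(1)−(1))=0 … min(2+(1),2−(1))=1
  k=0: (−1)^0·6.0000/(6)·0.2354^4·0.9719^0 = +0.003069
  k=1: (−1)^1·6.0000/(2)·0.2354^2·0.9719^2 = -0.156986
d^2_{1,1}(2.6664) = +0.003069 -0.156986 = -0.153917

d=-0.1539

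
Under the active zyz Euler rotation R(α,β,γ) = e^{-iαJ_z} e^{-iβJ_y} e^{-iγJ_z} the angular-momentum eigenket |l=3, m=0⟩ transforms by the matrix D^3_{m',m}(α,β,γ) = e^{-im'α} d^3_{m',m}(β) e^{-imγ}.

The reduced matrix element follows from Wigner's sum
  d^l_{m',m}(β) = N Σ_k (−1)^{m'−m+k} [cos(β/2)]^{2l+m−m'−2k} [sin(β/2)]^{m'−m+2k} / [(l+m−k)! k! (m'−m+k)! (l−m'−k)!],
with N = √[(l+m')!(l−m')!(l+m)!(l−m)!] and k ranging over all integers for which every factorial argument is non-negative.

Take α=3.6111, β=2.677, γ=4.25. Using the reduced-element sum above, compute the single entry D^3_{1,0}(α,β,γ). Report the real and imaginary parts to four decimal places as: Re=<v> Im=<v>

D^3_{1,0}(3.6111,2.677,4.25) = e^{-i·1·3.6111}·d^3_{1,0}(2.677)·e^{-i·0·4.25}. Compute d first:
With c≡cos(β/2)=0.230213 and s≡sin(β/2)=0.973140, N=[24·2·6·6]^{1/2}=41.569219
The bounds max(0,m−m')=0 and min(l+m,l−m')=2 give 3 terms
  k=0: (−1)^1·41.5692/(12)·0.2302^5·0.9731^1 = -0.002180
  k=1: (−1)^2·41.5692/(4)·0.2302^3·0.9731^3 = +0.116849
  k=2: (−1)^3·41.5692/(12)·0.2302^1·0.9731^5 = -0.695981
d^3_{1,0}(2.677) = -0.002180 +0.116849 -0.695981 = -0.581311
Attach z-rotation phases: D = e^{-i(1)(3.6111)}·(-0.581311)·e^{-i(0)(4.25)} = +0.518408-0.263013i

Re=0.5184 Im=-0.2630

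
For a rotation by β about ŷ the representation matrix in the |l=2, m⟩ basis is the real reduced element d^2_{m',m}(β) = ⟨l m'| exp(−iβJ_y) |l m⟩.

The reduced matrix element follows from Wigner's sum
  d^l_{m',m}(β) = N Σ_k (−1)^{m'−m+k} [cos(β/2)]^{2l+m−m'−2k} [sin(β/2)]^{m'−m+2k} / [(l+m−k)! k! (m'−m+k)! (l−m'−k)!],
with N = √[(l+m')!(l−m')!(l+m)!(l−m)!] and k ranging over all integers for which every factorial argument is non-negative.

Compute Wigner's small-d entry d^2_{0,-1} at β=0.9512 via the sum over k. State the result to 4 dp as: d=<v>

d^2_{0,-1}(β=0.9512) via Wigner's sum:
c=cos(0.9512/2)=0.889018, s=sin(0.9512/2)=0.457872; N=√[2·2·1·6]=4.898979
k: max(0,(-1)−(0))=0 … min(2+(-1),2−(0))=1
  k=0: (−1)^1·4.8990/(2)·0.8890^3·0.4579^1 = -0.788046
  k=1: (−1)^2·4.8990/(2)·0.8890^1·0.4579^3 = +0.209035
d^2_{0,-1}(0.9512) = -0.788046 +0.209035 = -0.579011

d=-0.5790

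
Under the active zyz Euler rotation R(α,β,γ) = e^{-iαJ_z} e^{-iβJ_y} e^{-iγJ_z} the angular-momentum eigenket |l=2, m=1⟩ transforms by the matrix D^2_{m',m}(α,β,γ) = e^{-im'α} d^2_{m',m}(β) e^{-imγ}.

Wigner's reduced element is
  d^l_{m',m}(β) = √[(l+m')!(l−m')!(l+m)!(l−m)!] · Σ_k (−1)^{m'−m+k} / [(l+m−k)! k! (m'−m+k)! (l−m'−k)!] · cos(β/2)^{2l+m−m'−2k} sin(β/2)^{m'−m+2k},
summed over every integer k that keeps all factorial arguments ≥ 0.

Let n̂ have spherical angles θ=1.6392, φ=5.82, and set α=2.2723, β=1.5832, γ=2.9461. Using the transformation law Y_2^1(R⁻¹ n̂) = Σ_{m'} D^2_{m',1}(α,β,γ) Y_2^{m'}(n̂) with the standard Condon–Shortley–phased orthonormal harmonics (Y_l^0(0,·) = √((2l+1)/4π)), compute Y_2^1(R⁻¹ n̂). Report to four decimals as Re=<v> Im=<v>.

Re=-0.1095 Im=0.2625

Need the full column D^2_{m',1} for m'=−2..2 at α=2.2723, β=1.5832, γ=2.9461.
cos(β/2)=0.702708, sin(β/2)=0.711479
d^2_{-2,1}: single k=3 term ⇒ +0.506163;  D = -0.014021+0.505969i
d^2_{-1,1}: k∈[2..3] ⇒ +0.749885 -0.256240 = +0.493644;  D = +0.385762-0.308014i
d^2_{0,1}: k∈[1..2] ⇒ +0.604730 -0.619920 = -0.015190;  D = +0.014900+0.002951i
d^2_{1,1}: k∈[0..1] ⇒ +0.243837 -0.749885 = -0.506048;  D = -0.245277-0.442632i
d^2_{2,1}: single k=0 term ⇒ -0.493760;  D = -0.175455+0.461535i
Y_2^{m'}(θ=1.6392,φ=5.82) and Σ D·Y over m':
  (-0.0140+0.5060i)·(+0.2310+0.3074i)  (+0.3858-0.3080i)·(-0.0471-0.0235i)  (+0.0149+0.0030i)·(-0.3110+0.0000i)  (-0.2453-0.4426i)·(+0.0471-0.0235i)  (-0.1755+0.4615i)·(+0.2310-0.3074i)
Y_2^1(R⁻¹ n̂) = -0.109462+0.262511i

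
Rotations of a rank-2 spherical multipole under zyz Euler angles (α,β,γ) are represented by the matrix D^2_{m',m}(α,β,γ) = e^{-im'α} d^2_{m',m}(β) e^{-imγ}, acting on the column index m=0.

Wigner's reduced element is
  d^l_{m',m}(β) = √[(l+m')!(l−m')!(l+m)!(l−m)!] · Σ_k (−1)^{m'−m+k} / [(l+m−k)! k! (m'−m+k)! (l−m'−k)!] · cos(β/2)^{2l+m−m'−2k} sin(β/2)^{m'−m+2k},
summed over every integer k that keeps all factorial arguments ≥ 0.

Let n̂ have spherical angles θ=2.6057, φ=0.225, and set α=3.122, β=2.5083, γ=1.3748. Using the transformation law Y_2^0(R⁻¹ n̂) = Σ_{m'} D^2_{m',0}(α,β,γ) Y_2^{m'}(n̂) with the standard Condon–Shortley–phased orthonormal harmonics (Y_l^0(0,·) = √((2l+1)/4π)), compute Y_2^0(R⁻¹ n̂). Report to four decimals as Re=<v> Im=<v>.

Need the full column D^2_{m',0} for m'=−2..2 at α=3.122, β=2.5083, γ=1.3748.
cos(β/2)=0.311381, sin(β/2)=0.950285
d^2_{-2,0}: single k=2 term ⇒ +0.214471;  D = +0.214306-0.008402i
d^2_{-1,0}: k∈[1..2] ⇒ +0.070276 -0.654531 = -0.584254;  D = +0.584142-0.011446i
d^2_{0,0}: k∈[0..2] ⇒ +0.009401 -0.350230 +0.815484 = +0.474655;  D = +0.474655+0.000000i
d^2_{1,0}: k∈[0..1] ⇒ -0.070276 +0.654531 = +0.584254;  D = -0.584142-0.011446i
d^2_{2,0}: single k=0 term ⇒ +0.214471;  D = +0.214306+0.008402i
Y_2^{m'}(θ=2.6057,φ=0.225) and Σ D·Y over m':
  (+0.2143-0.0084i)·(+0.0907-0.0438i)  (+0.5841-0.0114i)·(-0.3306+0.0757i)  (+0.4747+0.0000i)·(+0.3841+0.0000i)  (-0.5841-0.0114i)·(+0.3306+0.0757i)  (+0.2143+0.0084i)·(+0.0907+0.0438i)
Y_2^0(R⁻¹ n̂) = -0.164083+0.000000i

Re=-0.1641 Im=0.0000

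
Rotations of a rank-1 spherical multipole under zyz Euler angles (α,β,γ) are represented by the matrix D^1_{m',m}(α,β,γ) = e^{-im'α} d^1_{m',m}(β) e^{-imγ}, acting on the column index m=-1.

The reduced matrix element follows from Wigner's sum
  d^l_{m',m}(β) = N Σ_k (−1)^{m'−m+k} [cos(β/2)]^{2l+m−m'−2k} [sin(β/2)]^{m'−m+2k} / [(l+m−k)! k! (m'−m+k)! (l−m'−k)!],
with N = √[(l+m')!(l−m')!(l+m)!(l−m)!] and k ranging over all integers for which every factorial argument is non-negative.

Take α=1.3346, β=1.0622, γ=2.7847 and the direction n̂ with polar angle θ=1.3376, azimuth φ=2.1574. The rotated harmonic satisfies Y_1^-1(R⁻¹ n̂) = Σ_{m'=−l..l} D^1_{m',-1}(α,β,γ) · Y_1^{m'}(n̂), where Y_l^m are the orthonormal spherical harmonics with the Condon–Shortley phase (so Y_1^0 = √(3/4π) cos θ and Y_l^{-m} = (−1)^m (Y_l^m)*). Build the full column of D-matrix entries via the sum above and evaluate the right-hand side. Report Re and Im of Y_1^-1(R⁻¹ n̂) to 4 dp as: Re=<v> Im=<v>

Re=0.0471 Im=0.2454

Need the full column D^1_{m',-1} for m'=−1..1 at α=1.3346, β=1.0622, γ=2.7847.
cos(β/2)=0.862250, sin(β/2)=0.506482
d^1_{-1,-1}: single k=0 term ⇒ +0.743476;  D = -0.415547-0.616504i
d^1_{0,-1}: single k=0 term ⇒ -0.617607;  D = +0.578690-0.215770i
d^1_{1,-1}: single k=0 term ⇒ +0.256524;  D = +0.030886+0.254658i
Y_1^{m'}(θ=1.3376,φ=2.1574) and Σ D·Y over m':
  (-0.4155-0.6165i)·(-0.1861-0.2799i)  (+0.5787-0.2158i)·(+0.1129+0.0000i)  (+0.0309+0.2547i)·(+0.1861-0.2799i)
Y_1^-1(R⁻¹ n̂) = +0.047109+0.245417i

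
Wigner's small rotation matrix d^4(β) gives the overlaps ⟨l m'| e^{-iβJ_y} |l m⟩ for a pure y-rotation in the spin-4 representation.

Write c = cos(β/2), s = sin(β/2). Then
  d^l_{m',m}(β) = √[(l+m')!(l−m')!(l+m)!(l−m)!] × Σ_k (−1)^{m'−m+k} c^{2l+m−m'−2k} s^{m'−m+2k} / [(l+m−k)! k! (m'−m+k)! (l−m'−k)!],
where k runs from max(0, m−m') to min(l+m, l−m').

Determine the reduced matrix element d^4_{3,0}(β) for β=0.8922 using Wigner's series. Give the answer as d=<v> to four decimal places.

d^4_{3,0}(β=0.8922) via Wigner's sum:
Half-angle: c=0.902137, s=0.431450. N=√(5040·1·24·24)=1703.830978
The bounds max(0,m−m')=0 and min(l+m,l−m')=1 give 2 terms
  k=0: (−1)^3·1703.8310/(144)·0.9021^5·0.4315^3 = -0.567830
  k=1: (−1)^4·1703.8310/(144)·0.9021^3·0.4315^5 = +0.129878
d^4_{3,0}(0.8922) = -0.567830 +0.129878 = -0.437952

d=-0.4380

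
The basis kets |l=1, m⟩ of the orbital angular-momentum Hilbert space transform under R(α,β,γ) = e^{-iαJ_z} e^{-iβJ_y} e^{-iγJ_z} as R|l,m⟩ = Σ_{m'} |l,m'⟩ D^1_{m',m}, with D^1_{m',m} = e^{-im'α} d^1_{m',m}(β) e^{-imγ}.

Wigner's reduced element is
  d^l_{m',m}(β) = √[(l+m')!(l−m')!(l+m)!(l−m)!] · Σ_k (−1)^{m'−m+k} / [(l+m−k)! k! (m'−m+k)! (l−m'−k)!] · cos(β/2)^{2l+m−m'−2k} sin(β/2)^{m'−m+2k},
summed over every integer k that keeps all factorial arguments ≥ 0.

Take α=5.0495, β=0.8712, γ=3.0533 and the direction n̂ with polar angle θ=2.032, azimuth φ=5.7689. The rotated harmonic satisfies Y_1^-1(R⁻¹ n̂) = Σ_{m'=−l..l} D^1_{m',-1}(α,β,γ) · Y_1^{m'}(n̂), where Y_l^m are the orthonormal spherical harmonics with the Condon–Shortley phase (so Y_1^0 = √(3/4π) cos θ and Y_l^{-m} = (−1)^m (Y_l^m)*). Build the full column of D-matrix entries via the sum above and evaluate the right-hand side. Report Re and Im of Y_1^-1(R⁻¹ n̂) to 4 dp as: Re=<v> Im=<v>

Need the full column D^1_{m',-1} for m'=−1..1 at α=5.0495, β=0.8712, γ=3.0533.
cos(β/2)=0.906617, sin(β/2)=0.421954
d^1_{-1,-1}: single k=0 term ⇒ +0.821954;  D = -0.202414+0.796642i
d^1_{0,-1}: single k=0 term ⇒ -0.541009;  D = +0.538902-0.047705i
d^1_{1,-1}: single k=0 term ⇒ +0.178046;  D = -0.073477-0.162177i
Y_1^{m'}(θ=2.032,φ=5.7689) and Σ D·Y over m':
  (-0.2024+0.7966i)·(+0.2694+0.1522i)  (+0.5389-0.0477i)·(-0.2174+0.0000i)  (-0.0735-0.1622i)·(-0.2694+0.1522i)
Y_1^-1(R⁻¹ n̂) = -0.248474+0.226664i

Re=-0.2485 Im=0.2267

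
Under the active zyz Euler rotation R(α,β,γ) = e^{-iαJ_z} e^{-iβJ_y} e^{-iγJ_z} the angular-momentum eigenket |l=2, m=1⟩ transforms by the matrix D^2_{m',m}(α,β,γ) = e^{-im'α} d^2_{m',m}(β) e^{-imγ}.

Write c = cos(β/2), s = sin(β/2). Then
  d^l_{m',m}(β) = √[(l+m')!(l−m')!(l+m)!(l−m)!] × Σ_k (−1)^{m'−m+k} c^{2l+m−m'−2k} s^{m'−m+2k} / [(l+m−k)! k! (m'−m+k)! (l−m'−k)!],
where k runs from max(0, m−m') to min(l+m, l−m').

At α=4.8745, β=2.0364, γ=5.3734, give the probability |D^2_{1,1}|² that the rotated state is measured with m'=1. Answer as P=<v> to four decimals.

Split into d^2_{1,1}(β=2.0364) × two z-phases.
c=cos(2.0364/2)=0.524899, s=sin(2.0364/2)=0.851165; N=√[6·1·6·1]=6.000000
The bounds max(0,m−m')=0 and min(l+m,l−m')=1 give 2 terms
  k=0: (−1)^0·6.0000/(6)·0.5249^4·0.8512^0 = +0.075911
  k=1: (−1)^1·6.0000/(2)·0.5249^2·0.8512^2 = -0.598825
d^2_{1,1}(2.0364) = +0.075911 -0.598825 = -0.522914
|D^2_{1,1}|² = |d^2_{1,1}(β)|² = (-0.522914)² = 0.273439 (the z-rotation phases have unit modulus)

P=0.2734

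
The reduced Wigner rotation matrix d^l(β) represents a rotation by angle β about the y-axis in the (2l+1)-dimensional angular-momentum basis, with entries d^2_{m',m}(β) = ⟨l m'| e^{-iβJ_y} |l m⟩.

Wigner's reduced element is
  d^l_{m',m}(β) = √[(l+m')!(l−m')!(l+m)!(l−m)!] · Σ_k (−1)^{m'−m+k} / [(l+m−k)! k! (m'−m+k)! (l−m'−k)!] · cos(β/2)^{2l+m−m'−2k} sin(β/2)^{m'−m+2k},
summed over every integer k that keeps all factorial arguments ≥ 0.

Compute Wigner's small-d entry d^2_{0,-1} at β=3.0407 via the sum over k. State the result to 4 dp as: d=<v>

d=0.1227

d^2_{0,-1}(β=3.0407) via Wigner's sum:
Half-angle: c=0.050425, s=0.998728. N=√(2·2·1·6)=4.898979
Admissible k: 0..1 (factorial args all ≥0)
  k=0: (−1)^1·4.8990/(2)·0.0504^3·0.9987^1 = -0.000314
  k=1: (−1)^2·4.8990/(2)·0.0504^1·0.9987^3 = +0.123045
d^2_{0,-1}(3.0407) = -0.000314 +0.123045 = +0.122731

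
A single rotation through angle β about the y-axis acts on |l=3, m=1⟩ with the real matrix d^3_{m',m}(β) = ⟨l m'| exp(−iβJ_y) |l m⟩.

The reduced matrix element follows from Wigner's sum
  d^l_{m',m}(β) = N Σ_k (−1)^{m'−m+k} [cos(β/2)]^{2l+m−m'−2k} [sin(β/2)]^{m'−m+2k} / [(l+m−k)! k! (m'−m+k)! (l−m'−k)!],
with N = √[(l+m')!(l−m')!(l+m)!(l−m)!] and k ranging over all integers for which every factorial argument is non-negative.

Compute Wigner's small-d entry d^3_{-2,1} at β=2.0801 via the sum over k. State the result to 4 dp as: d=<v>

d^3_{-2,1}(β=2.0801) via Wigner's sum:
Half-angle: c=0.506177, s=0.862430. N=√(1·120·24·2)=75.894664
k∈{3,4} keeps every argument non-negative
  k=3: (−1)^0·75.8947/(12)·0.5062^3·0.8624^3 = +0.526149
  k=4: (−1)^1·75.8947/(24)·0.5062^1·0.8624^5 = -0.763696
d^3_{-2,1}(2.0801) = +0.526149 -0.763696 = -0.237548

d=-0.2375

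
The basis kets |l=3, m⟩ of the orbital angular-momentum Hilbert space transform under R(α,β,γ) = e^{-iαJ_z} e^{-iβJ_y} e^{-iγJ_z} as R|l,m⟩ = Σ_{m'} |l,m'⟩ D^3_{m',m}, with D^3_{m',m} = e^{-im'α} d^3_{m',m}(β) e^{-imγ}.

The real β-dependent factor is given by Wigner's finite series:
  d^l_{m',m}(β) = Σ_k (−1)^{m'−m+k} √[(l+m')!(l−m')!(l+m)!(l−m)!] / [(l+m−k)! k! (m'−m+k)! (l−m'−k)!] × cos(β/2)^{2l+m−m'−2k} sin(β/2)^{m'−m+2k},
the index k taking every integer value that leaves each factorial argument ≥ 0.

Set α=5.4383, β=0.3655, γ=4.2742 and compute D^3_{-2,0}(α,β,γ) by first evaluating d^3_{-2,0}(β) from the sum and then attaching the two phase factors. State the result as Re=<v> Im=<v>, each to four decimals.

Split into d^3_{-2,0}(β=0.3655) × two z-phases.
c=cos(0.3655/2)=0.983348, s=sin(0.3655/2)=0.181734; N=√[1·120·6·6]=65.726707
k: max(0,(0)−(-2))=2 … min(3+(0),3−(-2))=3
  k=2: (−1)^0·65.7267/(12)·0.9833^4·0.1817^2 = +0.169147
  k=3: (−1)^1·65.7267/(12)·0.9833^2·0.1817^4 = -0.005777
d^3_{-2,0}(0.3655) = +0.169147 -0.005777 = +0.163369
Attach z-rotation phases: D = e^{-i(-2)(5.4383)}·(+0.163369)·e^{-i(0)(4.2742)} = -0.019391-0.162215i

Re=-0.0194 Im=-0.1622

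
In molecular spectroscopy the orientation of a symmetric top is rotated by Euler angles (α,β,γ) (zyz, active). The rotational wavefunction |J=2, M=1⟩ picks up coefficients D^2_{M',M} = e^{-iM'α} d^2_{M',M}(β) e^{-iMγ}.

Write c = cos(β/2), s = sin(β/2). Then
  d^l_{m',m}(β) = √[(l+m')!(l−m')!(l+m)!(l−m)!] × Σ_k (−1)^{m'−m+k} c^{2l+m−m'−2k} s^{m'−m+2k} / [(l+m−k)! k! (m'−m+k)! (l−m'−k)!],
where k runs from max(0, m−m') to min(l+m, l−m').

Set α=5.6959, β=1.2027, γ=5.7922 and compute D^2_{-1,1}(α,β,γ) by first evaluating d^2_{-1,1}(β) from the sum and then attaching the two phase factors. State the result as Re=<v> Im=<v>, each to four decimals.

D^2_{-1,1}(5.6959,1.2027,5.7922) = e^{-i·-1·5.6959}·d^2_{-1,1}(1.2027)·e^{-i·1·5.7922}. Compute d first:
Half-angle: c=0.824573, s=0.565756. N=√(1·6·6·1)=6.000000
k: max(0,(1)−(-1))=2 … min(2+(1),2−(-1))=3
  k=2: (−1)^0·6.0000/(2)·0.8246^2·0.5658^2 = +0.652886
  k=3: (−1)^1·6.0000/(6)·0.8246^0·0.5658^4 = -0.102451
d^2_{-1,1}(1.2027) = +0.652886 -0.102451 = +0.550435
D = (+0.832448-0.554103i)·(+0.550435)·(+0.881869+0.471495i) = +0.547885-0.052925i

Re=0.5479 Im=-0.0529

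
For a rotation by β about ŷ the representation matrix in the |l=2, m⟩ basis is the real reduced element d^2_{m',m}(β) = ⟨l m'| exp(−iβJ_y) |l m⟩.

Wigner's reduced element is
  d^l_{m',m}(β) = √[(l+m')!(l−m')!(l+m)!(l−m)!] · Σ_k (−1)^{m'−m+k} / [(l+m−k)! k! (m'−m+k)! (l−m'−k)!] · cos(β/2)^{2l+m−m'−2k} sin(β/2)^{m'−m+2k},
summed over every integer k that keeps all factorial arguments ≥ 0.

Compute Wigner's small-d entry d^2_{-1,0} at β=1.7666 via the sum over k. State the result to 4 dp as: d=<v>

d=-0.2337

d^2_{-1,0}(β=1.7666) via Wigner's sum:
Half-angle: c=0.634604, s=0.772837. N=√(1·6·2·2)=4.898979
The bounds max(0,m−m')=1 and min(l+m,l−m')=2 give 2 terms
  k=1: (−1)^0·4.8990/(2)·0.6346^3·0.7728^1 = +0.483808
  k=2: (−1)^1·4.8990/(2)·0.6346^1·0.7728^3 = -0.717534
d^2_{-1,0}(1.7666) = +0.483808 -0.717534 = -0.233727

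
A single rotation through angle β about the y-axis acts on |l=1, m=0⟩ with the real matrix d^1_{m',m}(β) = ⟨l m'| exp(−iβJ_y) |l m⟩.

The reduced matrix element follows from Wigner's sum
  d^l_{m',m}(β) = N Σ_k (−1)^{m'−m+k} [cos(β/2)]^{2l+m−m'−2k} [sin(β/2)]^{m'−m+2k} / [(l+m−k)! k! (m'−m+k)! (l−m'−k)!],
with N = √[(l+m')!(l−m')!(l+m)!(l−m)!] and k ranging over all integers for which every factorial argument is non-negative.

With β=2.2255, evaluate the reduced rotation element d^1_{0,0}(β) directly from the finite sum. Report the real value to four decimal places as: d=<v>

d^1_{0,0}(β=2.2255) via Wigner's sum:
With c≡cos(β/2)=0.442197 and s≡sin(β/2)=0.896918, N=[1·1·1·1]^{1/2}=1.000000
Admissible k: 0..1 (factorial args all ≥0)
  k=0: (−1)^0·1.0000/(1)·0.4422^2·0.8969^0 = +0.195538
  k=1: (−1)^1·1.0000/(1)·0.4422^0·0.8969^2 = -0.804462
d^1_{0,0}(2.2255) = +0.195538 -0.804462 = -0.608924

d=-0.6089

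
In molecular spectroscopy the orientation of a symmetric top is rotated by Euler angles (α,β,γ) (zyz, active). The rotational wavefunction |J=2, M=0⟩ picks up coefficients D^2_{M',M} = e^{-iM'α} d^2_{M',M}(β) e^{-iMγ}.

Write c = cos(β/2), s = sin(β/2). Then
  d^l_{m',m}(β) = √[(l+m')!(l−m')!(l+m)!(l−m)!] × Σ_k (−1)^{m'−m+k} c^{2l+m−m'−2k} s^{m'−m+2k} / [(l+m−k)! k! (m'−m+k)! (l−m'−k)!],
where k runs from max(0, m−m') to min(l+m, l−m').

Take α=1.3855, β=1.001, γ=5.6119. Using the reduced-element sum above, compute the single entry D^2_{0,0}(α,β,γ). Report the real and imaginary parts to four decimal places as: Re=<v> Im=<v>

Re=-0.0635 Im=0.0000

Split into d^2_{0,0}(β=1.001) × two z-phases.
c=cos(1.001/2)=0.877343, s=sin(1.001/2)=0.479864; N=√[2·2·2·2]=4.000000
Admissible k: 0..2 (factorial args all ≥0)
  k=0: (−1)^0·4.0000/(4)·0.8773^4·0.4799^0 = +0.592485
  k=1: (−1)^1·4.0000/(1)·0.8773^2·0.4799^2 = -0.708982
  k=2: (−1)^2·4.0000/(4)·0.8773^0·0.4799^4 = +0.053024
d^2_{0,0}(1.001) = +0.592485 -0.708982 +0.053024 = -0.063473
Attach z-rotation phases: D = e^{-i(0)(1.3855)}·(-0.063473)·e^{-i(0)(5.6119)} = -0.063473+0.000000i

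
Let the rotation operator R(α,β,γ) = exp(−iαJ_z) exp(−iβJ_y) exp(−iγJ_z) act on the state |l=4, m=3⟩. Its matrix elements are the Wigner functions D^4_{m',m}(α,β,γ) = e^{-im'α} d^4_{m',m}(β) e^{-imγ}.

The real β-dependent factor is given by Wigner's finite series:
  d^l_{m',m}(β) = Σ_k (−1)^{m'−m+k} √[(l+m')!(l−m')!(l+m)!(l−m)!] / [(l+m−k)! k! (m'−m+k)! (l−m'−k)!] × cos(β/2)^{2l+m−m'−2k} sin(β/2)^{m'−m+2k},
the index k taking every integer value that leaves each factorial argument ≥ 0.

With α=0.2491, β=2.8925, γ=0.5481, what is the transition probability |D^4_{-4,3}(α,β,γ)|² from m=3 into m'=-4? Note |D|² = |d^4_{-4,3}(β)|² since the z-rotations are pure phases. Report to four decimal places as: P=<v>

P=0.1107

D^4_{-4,3}(0.2491,2.8925,0.5481) = e^{-i·-4·0.2491}·d^4_{-4,3}(2.8925)·e^{-i·3·0.5481}. Compute d first:
c=cos(2.8925/2)=0.124225, s=sin(2.8925/2)=0.992254; N=√[1·40320·5040·1]=14255.272709
k: max(0,(3)−(-4))=7 … min(4+(3),4−(-4))=7
  k=7: (−1)^0·14255.2727/(5040)·0.1242^1·0.9923^7 = +0.332746
d^4_{-4,3}(2.8925) = +0.332746
|D^4_{-4,3}|² = |d^4_{-4,3}(β)|² = (+0.332746)² = 0.110720 (the z-rotation phases have unit modulus)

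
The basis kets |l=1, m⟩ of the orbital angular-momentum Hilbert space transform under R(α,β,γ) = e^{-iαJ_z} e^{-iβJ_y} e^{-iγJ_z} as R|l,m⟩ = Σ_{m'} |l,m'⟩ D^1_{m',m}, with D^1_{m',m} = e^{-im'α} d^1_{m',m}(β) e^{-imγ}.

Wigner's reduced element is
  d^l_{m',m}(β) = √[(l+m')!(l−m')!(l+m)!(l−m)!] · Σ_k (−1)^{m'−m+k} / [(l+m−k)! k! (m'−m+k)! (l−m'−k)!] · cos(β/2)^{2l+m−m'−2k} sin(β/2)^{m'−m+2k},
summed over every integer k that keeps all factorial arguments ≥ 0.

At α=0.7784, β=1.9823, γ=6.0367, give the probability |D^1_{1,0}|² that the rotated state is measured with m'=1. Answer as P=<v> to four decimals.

P=0.4200

Split into d^1_{1,0}(β=1.9823) × two z-phases.
Half-angle: c=0.547728, s=0.836656. N=√(2·1·1·1)=1.414214
k∈{0} keeps every argument non-negative
  k=0: (−1)^1·1.4142/(1)·0.5477^1·0.8367^1 = -0.648078
d^1_{1,0}(1.9823) = -0.648078
|D^1_{1,0}|² = |d^1_{1,0}(β)|² = (-0.648078)² = 0.420005 (the z-rotation phases have unit modulus)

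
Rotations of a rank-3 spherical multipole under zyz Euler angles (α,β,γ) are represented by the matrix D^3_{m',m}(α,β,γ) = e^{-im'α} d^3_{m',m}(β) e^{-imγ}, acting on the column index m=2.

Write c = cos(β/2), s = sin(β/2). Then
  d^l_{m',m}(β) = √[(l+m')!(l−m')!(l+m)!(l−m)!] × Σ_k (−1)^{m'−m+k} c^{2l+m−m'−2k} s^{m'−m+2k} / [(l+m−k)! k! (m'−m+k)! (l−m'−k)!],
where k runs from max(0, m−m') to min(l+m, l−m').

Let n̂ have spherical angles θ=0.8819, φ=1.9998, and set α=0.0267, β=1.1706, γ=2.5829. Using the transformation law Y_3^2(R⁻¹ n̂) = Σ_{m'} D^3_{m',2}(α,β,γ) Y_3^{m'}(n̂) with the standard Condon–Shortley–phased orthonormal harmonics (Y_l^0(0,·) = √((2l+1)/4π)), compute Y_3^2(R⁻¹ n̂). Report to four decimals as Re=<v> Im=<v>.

Need the full column D^3_{m',2} for m'=−3..3 at α=0.0267, β=1.1706, γ=2.5829.
cos(β/2)=0.833546, sin(β/2)=0.552449
d^3_{-3,2}: single k=5 term ⇒ +0.105067;  D = +0.038318+0.097831i
d^3_{-2,2}: k∈[4..5] ⇒ +0.323594 -0.028429 = +0.295165;  D = +0.114946+0.271864i
d^3_{-1,2}: k∈[3..4] ⇒ +0.617585 -0.135642 = +0.481944;  D = +0.199466+0.438729i
d^3_{0,2}: k∈[2..3] ⇒ +0.806984 -0.354479 = +0.452505;  D = +0.198213+0.406783i
d^3_{1,2}: k∈[1..2] ⇒ +0.702978 -0.617585 = +0.085392;  D = +0.039441+0.075738i
d^3_{2,2}: k∈[0..1] ⇒ +0.335412 -0.736672 = -0.401260;  D = -0.194768-0.350820i
d^3_{3,2}: single k=0 term ⇒ -0.544524;  D = -0.276923-0.468850i
Y_3^{m'}(θ=0.8819,φ=1.9998) and Σ D·Y over m':
  (+0.0383+0.0978i)·(+0.1842+0.0537i)  (+0.1149+0.2719i)·(-0.2532+0.2929i)  (+0.1995+0.4387i)·(-0.1059-0.2315i)  (+0.1982+0.4068i)·(-0.2324+0.0000i)  (+0.0394+0.0757i)·(+0.1059-0.2315i)  (-0.1948-0.3508i)·(-0.2532-0.2929i)  (-0.2769-0.4688i)·(-0.1842+0.0537i)
Y_3^2(R⁻¹ n̂) = -0.028042+0.014014i

Re=-0.0280 Im=0.0140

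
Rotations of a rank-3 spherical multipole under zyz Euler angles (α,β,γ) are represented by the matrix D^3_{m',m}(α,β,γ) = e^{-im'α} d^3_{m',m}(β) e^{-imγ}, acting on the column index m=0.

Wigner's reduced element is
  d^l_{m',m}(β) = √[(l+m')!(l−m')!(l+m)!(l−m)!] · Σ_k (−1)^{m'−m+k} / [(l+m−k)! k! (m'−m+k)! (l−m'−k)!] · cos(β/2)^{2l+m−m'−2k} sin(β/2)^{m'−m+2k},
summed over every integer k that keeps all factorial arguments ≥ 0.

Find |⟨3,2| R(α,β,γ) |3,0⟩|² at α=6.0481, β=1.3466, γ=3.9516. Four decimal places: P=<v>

First d^3_{2,0}(β=1.3466), then the phase factors e^{-i(2)α} and e^{-i(0)γ}:
Half-angle: c=0.781768, s=0.623569. N=√(120·1·6·6)=65.726707
k∈{0,1} keeps every argument non-negative
  k=0: (−1)^2·65.7267/(12)·0.7818^4·0.6236^2 = +0.795503
  k=1: (−1)^3·65.7267/(12)·0.7818^2·0.6236^4 = -0.506122
d^3_{2,0}(1.3466) = +0.795503 -0.506122 = +0.289381
|D^3_{2,0}|² = |d^3_{2,0}(β)|² = (+0.289381)² = 0.083741 (the z-rotation phases have unit modulus)

P=0.0837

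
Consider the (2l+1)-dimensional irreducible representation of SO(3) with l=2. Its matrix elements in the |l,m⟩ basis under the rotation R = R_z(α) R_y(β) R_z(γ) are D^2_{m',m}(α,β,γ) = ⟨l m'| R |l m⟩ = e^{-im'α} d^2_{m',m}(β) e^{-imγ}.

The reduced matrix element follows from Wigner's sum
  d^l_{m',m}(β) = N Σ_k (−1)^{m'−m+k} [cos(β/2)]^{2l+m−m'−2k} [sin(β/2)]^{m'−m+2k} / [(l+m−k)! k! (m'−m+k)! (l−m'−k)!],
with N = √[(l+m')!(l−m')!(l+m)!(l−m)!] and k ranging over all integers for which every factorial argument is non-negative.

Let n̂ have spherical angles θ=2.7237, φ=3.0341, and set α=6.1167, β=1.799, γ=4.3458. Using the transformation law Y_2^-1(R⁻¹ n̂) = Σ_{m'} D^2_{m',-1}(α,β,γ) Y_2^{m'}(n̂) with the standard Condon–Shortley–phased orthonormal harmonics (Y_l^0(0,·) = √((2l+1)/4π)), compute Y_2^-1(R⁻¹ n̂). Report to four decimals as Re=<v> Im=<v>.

Re=0.0478 Im=0.1343

Need the full column D^2_{m',-1} for m'=−2..2 at α=6.1167, β=1.799, γ=4.3458.
cos(β/2)=0.622002, sin(β/2)=0.783016
d^2_{-2,-1}: single k=1 term ⇒ +0.376856;  D = -0.242650-0.288342i
d^2_{-1,-1}: k∈[0..1] ⇒ +0.149681 -0.711616 = -0.561935;  D = +0.285566+0.483966i
d^2_{0,-1}: k∈[0..1] ⇒ -0.461552 +0.731441 = +0.269888;  D = -0.096737-0.251956i
d^2_{1,-1}: k∈[0..1] ⇒ +0.711616 -0.375909 = +0.335707;  D = -0.066729-0.329008i
d^2_{2,-1}: single k=0 term ⇒ -0.597219;  D = +0.020074+0.596881i
Y_2^{m'}(θ=2.7237,φ=3.0341) and Σ D·Y over m':
  (-0.2427-0.2883i)·(+0.0622+0.0136i)  (+0.2856+0.4840i)·(+0.2849+0.0307i)  (-0.0967-0.2520i)·(+0.4749+0.0000i)  (-0.0667-0.3290i)·(-0.2849+0.0307i)  (+0.0201+0.5969i)·(+0.0622-0.0136i)
Y_2^-1(R⁻¹ n̂) = +0.047838+0.134285i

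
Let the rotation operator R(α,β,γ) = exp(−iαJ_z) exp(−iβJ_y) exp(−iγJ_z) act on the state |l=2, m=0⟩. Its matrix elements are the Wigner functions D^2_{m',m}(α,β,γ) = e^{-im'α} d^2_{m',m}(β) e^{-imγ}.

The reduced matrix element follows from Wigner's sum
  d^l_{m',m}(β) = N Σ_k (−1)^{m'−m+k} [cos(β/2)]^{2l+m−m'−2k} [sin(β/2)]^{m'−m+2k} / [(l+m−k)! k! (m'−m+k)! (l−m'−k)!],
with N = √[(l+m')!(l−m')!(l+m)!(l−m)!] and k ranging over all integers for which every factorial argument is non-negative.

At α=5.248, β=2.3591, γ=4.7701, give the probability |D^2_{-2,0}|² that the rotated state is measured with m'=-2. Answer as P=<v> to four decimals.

Split into d^2_{-2,0}(β=2.3591) × two z-phases.
With c≡cos(β/2)=0.381341 and s≡sin(β/2)=0.924435, N=[1·24·2·2]^{1/2}=9.797959
k: max(0,(0)−(-2))=2 … min(2+(0),2−(-2))=2
  k=2: (−1)^0·9.7980/(4)·0.3813^2·0.9244^2 = +0.304407
d^2_{-2,0}(2.3591) = +0.304407
|D^2_{-2,0}|² = |d^2_{-2,0}(β)|² = (+0.304407)² = 0.092664 (the z-rotation phases have unit modulus)

P=0.0927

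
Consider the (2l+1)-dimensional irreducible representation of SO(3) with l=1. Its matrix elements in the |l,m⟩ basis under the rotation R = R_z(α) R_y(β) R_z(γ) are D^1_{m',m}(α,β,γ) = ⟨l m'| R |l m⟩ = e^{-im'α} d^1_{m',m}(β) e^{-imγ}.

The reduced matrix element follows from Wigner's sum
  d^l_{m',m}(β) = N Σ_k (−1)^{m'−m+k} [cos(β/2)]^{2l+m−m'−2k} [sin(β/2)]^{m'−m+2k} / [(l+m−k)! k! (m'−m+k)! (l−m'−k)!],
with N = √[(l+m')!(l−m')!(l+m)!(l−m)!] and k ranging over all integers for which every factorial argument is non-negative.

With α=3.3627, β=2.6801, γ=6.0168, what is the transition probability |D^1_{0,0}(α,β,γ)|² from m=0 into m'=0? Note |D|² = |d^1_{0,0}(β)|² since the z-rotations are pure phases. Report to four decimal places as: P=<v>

Split into d^1_{0,0}(β=2.6801) × two z-phases.
Half-angle: c=0.228704, s=0.973496. N=√(1·1·1·1)=1.000000
Admissible k: 0..1 (factorial args all ≥0)
  k=0: (−1)^0·1.0000/(1)·0.2287^2·0.9735^0 = +0.052306
  k=1: (−1)^1·1.0000/(1)·0.2287^0·0.9735^2 = -0.947694
d^1_{0,0}(2.6801) = +0.052306 -0.947694 = -0.895389
|D^1_{0,0}|² = |d^1_{0,0}(β)|² = (-0.895389)² = 0.801721 (the z-rotation phases have unit modulus)

P=0.8017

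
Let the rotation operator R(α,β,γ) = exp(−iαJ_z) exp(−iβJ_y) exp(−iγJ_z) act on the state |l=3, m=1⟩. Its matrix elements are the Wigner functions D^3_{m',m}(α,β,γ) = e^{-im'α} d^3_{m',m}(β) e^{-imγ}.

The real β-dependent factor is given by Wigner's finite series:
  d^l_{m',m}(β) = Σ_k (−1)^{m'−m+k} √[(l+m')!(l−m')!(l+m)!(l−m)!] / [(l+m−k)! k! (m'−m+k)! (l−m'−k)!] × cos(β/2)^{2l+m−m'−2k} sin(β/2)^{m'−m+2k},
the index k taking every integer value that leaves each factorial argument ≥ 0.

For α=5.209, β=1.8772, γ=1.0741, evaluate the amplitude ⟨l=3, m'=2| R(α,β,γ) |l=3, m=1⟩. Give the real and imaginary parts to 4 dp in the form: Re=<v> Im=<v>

Re=0.2388 Im=0.4408

Split into d^3_{2,1}(β=1.8772) × two z-phases.
Half-angle: c=0.590918, s=0.806732. N=√(120·1·24·2)=75.894664
k: max(0,(1)−(2))=0 … min(3+(1),3−(2))=1
  k=0: (−1)^1·75.8947/(24)·0.5909^5·0.8067^1 = -0.183808
  k=1: (−1)^2·75.8947/(12)·0.5909^3·0.8067^3 = +0.685171
d^3_{2,1}(1.8772) = -0.183808 +0.685171 = +0.501363
Phases: e^{-i·(2)·5.209}=-0.545993+0.837790i, e^{-i·(1)·1.0741}=+0.476524-0.879162i ⇒ D=+0.238836+0.440819i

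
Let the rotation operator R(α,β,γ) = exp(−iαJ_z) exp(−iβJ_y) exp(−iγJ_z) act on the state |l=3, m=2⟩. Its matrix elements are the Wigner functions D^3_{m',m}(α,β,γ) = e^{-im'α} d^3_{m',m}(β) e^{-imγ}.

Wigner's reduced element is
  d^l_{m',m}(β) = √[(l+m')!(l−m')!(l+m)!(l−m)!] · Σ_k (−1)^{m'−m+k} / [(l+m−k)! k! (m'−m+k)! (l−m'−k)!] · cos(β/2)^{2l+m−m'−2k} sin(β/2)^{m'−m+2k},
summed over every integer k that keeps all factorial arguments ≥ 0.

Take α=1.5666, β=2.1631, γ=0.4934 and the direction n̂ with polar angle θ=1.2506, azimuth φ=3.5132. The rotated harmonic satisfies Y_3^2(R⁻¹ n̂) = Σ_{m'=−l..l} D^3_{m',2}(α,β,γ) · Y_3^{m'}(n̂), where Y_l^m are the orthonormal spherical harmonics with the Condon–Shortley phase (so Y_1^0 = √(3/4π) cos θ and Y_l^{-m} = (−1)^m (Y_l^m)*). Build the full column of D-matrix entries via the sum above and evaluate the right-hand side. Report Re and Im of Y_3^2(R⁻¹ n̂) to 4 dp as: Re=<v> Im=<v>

Re=0.2496 Im=-0.2763

Need the full column D^3_{m',2} for m'=−3..3 at α=1.5666, β=2.1631, γ=0.4934.
cos(β/2)=0.469961, sin(β/2)=0.882687
d^3_{-3,2}: single k=5 term ⇒ +0.616839;  D = -0.518848-0.333596i
d^3_{-2,2}: k∈[4..5] ⇒ +0.670380 -0.472978 = +0.197401;  D = -0.107454+0.165593i
d^3_{-1,2}: k∈[3..4] ⇒ +0.451477 -0.796335 = -0.344859;  D = -0.288499-0.188933i
d^3_{0,2}: k∈[2..3] ⇒ +0.208171 -0.734364 = -0.526193;  D = -0.290123+0.438985i
d^3_{1,2}: k∈[1..2] ⇒ +0.063990 -0.451477 = -0.387486;  D = +0.322367+0.215000i
d^3_{2,2}: k∈[0..1] ⇒ +0.010774 -0.190034 = -0.179260;  D = +0.100089-0.148715i
d^3_{3,2}: single k=0 term ⇒ -0.049567;  D = -0.041005-0.027848i
Y_3^{m'}(θ=1.2506,φ=3.5132) and Σ D·Y over m':
  (-0.5188-0.3336i)·(-0.1571+0.3203i)  (-0.1075+0.1656i)·(+0.2134-0.1961i)  (-0.2885-0.1889i)·(+0.1442-0.0562i)  (-0.2901+0.4390i)·(-0.2942+0.0000i)  (+0.3224+0.2150i)·(-0.1442-0.0562i)  (+0.1001-0.1487i)·(+0.2134+0.1961i)  (-0.0410-0.0278i)·(+0.1571+0.3203i)
Y_3^2(R⁻¹ n̂) = +0.249625-0.276317i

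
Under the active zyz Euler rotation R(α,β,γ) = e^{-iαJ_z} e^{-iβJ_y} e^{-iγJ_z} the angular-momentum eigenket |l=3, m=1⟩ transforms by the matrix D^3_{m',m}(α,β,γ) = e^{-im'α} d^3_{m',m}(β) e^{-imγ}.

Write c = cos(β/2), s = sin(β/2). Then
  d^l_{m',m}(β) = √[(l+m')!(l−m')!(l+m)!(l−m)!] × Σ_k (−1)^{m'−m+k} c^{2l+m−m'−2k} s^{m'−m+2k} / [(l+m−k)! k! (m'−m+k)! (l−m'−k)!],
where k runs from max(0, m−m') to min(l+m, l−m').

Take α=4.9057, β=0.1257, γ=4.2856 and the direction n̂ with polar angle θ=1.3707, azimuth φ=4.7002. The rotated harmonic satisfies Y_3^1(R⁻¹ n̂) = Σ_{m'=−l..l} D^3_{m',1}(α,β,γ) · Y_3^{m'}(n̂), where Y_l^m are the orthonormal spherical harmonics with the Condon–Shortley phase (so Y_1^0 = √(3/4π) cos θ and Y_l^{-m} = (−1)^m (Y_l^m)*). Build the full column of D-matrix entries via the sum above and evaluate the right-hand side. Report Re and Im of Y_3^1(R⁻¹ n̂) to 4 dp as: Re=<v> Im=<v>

Re=-0.0323 Im=0.1485

Need the full column D^3_{m',1} for m'=−3..3 at α=4.9057, β=0.1257, γ=4.2856.
cos(β/2)=0.998026, sin(β/2)=0.062809
d^3_{-3,1}: single k=4 term ⇒ +0.000060;  D = -0.000032-0.000051i
d^3_{-2,1}: k∈[3..4] ⇒ +0.001558 -0.000003 = +0.001555;  D = +0.001130-0.001068i
d^3_{-1,1}: k∈[2..4] ⇒ +0.023483 -0.000124 +0.000000 = +0.023359;  D = +0.019010+0.013574i
d^3_{0,1}: k∈[1..3] ⇒ +0.215436 -0.002560 +0.000003 = +0.212880;  D = -0.088122+0.193784i
d^3_{1,1}: k∈[0..2] ⇒ +0.988212 -0.031311 +0.000093 = +0.956994;  D = -0.931028-0.221413i
d^3_{2,1}: k∈[0..1] ⇒ -0.196665 +0.001558 = -0.195107;  D = -0.007835+0.194950i
d^3_{3,1}: single k=0 term ⇒ +0.015158;  D = +0.014981-0.002312i
Y_3^{m'}(θ=1.3707,φ=4.7002) and Σ D·Y over m':
  (-0.0000-0.0001i)·(+0.0144-0.3925i)  (+0.0011-0.0011i)·(-0.1951-0.0048i)  (+0.0190+0.0136i)·(+0.0031-0.2541i)  (-0.0881+0.1938i)·(-0.2079+0.0000i)  (-0.9310-0.2214i)·(-0.0031-0.2541i)  (-0.0078+0.1950i)·(-0.1951+0.0048i)  (+0.0150-0.0023i)·(-0.0144-0.3925i)
Y_3^1(R⁻¹ n̂) = -0.032328+0.148539i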